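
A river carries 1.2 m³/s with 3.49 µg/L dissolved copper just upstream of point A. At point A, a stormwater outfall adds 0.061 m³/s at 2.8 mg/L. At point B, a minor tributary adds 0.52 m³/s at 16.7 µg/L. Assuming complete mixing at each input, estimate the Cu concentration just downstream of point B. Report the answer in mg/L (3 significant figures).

0.103 mg/L

3.49 µg/L = 0.00349 mg/L.
After input A: C = (1.2·0.00349 + 0.061·2.8) / 1.261 = 0.1388 mg/L.
16.7 µg/L = 0.0167 mg/L.
After input B: C = (1.261·0.1388 + 0.52·0.0167) / 1.781 = 0.1031 mg/L.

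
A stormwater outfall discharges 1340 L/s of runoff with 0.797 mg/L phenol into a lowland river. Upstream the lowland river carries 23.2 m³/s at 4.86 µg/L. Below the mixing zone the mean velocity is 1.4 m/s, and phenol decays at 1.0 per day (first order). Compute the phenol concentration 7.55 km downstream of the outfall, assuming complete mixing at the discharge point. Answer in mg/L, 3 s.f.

0.0452 mg/L

1340 L/s = 1.34 m³/s.
4.86 µg/L = 0.00486 mg/L.
After complete mixing, C₀ = (1.34·0.797 + 23.2·0.00486) / 24.54 = 0.04811 mg/L.
Travel time t = 7550 m / 1.4 m/s = 5393 s = 0.06242 d.
C = 0.04811·exp(−1.0·0.06242) = 0.04811·0.9395 = 0.0452 mg/L.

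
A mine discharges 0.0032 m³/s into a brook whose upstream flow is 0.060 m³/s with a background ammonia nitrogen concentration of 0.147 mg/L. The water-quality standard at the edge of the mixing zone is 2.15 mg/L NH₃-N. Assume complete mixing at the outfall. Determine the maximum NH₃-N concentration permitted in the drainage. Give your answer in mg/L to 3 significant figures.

Mass balance: 2.15·0.0632 = 0.0032·Cₑ + 0.06·0.147.
Cₑ = (0.1359 − 0.00882) / 0.0032 = 39.71 mg/L.

39.7 mg/L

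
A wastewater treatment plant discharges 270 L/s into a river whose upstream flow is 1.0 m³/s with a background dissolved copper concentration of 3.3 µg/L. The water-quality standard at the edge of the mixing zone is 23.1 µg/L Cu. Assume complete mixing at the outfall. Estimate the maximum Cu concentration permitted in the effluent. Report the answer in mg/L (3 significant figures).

270 L/s = 0.27 m³/s.
3.3 µg/L = 0.0033 mg/L.
23.1 µg/L = 0.0231 mg/L.
Mass balance: 0.0231·1.27 = 0.27·Cₑ + 1·0.0033.
Cₑ = (0.02934 − 0.0033) / 0.27 = 0.09643 mg/L.

0.0964 mg/L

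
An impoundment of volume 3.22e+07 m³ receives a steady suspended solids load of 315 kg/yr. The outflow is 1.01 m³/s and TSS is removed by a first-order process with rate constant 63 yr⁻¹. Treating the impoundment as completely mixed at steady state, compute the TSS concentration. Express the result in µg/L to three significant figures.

0.153 µg/L

Outflow Q = 1.01 m³/s × 3.156e+07 s/yr = 3.187e+07 m³/yr.
Steady-state CSTR mass balance: W = Q·C + k·V·C, so C = W/(Q + kV).
Q + kV = 3.187e+07 + 63·3.22e+07 = 2.06e+09 m³/yr.
C = 315/2.06e+09 = 1.529e-07 kg/m³ = 0.0001529 mg/L = 0.1529 µg/L.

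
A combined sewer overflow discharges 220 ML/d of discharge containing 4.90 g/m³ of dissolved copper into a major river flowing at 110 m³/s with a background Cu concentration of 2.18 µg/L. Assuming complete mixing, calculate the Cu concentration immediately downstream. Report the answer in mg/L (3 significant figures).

0.113 mg/L

220 ML/d = 2.546 m³/s.
2.18 µg/L = 0.00218 mg/L.
Conservation of mass across the mixing zone: C = (2.546·4.9 + 110·0.00218) / (2.546 + 110) = 12.72/112.5 = 0.113 mg/L.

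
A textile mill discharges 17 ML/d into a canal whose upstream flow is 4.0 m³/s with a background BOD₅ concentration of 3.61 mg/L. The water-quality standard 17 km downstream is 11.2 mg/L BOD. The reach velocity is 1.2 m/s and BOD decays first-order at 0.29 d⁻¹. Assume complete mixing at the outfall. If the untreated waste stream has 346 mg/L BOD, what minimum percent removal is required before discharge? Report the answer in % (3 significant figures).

48.8 %

17 ML/d = 0.1968 m³/s.
Travel time to the compliance point: t = 1.7e+04/1.2 = 1.417e+04 s = 0.164 d; decay factor exp(−0.29·0.164) = 0.9536.
So the concentration just after mixing may be at most 11.2/0.9536 = 11.75 mg/L.
Mass balance: 11.75·4.197 = 0.1968·Cₑ + 4·3.61.
Cₑ = (49.29 − 14.44) / 0.1968 = 177.1 mg/L.
Required removal = 1 − 177.1/346 = 48.81 %.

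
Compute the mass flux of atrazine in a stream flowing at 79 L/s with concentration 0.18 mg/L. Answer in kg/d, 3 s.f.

79 L/s = 0.079 m³/s.
Mass flux = Q·C = 0.079 m³/s × 0.18 g/m³ = 0.01422 g/s.
= 0.01422 g/s × 86.4 = 1.229 kg/d.

1.23 kg/d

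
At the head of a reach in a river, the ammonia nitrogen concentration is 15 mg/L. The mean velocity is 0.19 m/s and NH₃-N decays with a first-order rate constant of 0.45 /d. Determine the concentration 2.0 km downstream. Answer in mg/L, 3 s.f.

14.2 mg/L

Travel time t = 2.0 km / 0.19 m/s = 2000/0.19 = 1.053e+04 s = 0.1218 d.
First-order decay: C = 15·exp(−0.45·0.1218) = 15·0.9467 = 14.2 mg/L.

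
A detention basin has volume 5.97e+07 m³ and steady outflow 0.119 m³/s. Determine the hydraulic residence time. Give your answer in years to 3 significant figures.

15.9 yr

Q = 0.119 m³/s × 3.156e+07 s/yr = 3.755e+06 m³/yr.
Hydraulic residence time τ = V/Q = 5.97e+07/3.755e+06 = 15.9 yr.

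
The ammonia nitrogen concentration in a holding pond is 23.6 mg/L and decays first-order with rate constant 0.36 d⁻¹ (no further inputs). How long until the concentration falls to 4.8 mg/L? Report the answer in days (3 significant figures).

4.42 d

t = ln(C₀/C)/k = ln(23.6/4.8)/0.36 = 1.593/0.36 = 4.424 d.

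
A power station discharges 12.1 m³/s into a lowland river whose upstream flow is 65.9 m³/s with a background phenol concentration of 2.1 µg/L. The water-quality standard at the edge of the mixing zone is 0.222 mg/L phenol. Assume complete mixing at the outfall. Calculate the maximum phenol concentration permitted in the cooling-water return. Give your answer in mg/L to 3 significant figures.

1.42 mg/L

2.1 µg/L = 0.0021 mg/L.
Mass balance: 0.222·78 = 12.1·Cₑ + 65.9·0.0021.
Cₑ = (17.32 − 0.1384) / 12.1 = 1.42 mg/L.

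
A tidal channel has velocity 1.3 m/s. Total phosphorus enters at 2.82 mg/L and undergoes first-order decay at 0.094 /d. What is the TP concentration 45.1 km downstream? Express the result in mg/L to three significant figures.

2.72 mg/L

Travel time t = 45.1 km / 1.3 m/s = 4.51e+04/1.3 = 3.469e+04 s = 0.4015 d.
First-order decay: C = 2.82·exp(−0.094·0.4015) = 2.82·0.963 = 2.716 mg/L.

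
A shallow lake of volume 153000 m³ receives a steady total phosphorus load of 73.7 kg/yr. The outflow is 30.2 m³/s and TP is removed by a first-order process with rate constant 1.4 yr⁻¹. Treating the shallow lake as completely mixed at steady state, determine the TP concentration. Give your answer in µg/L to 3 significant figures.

Outflow Q = 30.2 m³/s × 3.156e+07 s/yr = 9.53e+08 m³/yr.
Steady-state CSTR mass balance: W = Q·C + k·V·C, so C = W/(Q + kV).
Q + kV = 9.53e+08 + 1.4·153000 = 9.533e+08 m³/yr.
C = 73.7/9.533e+08 = 7.731e-08 kg/m³ = 7.731e-05 mg/L = 0.07731 µg/L.

0.0773 µg/L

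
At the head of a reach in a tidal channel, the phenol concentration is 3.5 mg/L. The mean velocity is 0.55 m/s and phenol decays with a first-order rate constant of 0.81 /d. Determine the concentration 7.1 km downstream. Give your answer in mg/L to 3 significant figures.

3.10 mg/L

Travel time t = 7.1 km / 0.55 m/s = 7100/0.55 = 1.291e+04 s = 0.1494 d.
First-order decay: C = 3.5·exp(−0.81·0.1494) = 3.5·0.886 = 3.101 mg/L.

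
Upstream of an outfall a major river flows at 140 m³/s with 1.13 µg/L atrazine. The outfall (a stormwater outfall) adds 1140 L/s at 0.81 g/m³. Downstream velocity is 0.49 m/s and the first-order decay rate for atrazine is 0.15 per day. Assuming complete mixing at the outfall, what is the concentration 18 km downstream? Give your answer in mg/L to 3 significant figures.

0.00719 mg/L

1140 L/s = 1.14 m³/s.
1.13 µg/L = 0.00113 mg/L.
After complete mixing, C₀ = (1.14·0.81 + 140·0.00113) / 141.1 = 0.007663 mg/L.
Travel time t = 1.8e+04 m / 0.49 m/s = 3.673e+04 s = 0.4252 d.
C = 0.007663·exp(−0.15·0.4252) = 0.007663·0.9382 = 0.00719 mg/L.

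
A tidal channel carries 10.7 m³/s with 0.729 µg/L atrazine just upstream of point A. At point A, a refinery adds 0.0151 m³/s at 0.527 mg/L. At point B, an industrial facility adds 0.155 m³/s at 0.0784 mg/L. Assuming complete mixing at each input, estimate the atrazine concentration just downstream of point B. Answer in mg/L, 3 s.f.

0.729 µg/L = 0.000729 mg/L.
After input A: C = (10.7·0.000729 + 0.0151·0.527) / 10.72 = 0.001471 mg/L.
After input B: C = (10.72·0.001471 + 0.155·0.0784) / 10.87 = 0.002568 mg/L.

0.00257 mg/L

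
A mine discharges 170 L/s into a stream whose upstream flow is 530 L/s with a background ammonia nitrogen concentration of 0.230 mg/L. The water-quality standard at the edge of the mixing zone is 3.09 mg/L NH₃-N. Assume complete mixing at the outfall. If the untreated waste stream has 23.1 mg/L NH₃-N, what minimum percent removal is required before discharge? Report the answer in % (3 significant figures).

170 L/s = 0.17 m³/s.
530 L/s = 0.53 m³/s.
Mass balance: 3.09·0.7 = 0.17·Cₑ + 0.53·0.23.
Cₑ = (2.163 − 0.1219) / 0.17 = 12.01 mg/L.
Required removal = 1 − 12.01/23.1 = 48.02 %.

48.0 %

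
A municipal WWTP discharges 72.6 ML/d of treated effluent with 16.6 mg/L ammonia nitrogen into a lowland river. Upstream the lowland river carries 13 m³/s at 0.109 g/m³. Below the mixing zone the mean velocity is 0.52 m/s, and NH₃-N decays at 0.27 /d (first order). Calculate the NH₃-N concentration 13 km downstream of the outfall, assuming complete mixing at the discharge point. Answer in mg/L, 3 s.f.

72.6 ML/d = 0.8403 m³/s.
After complete mixing, C₀ = (0.8403·16.6 + 13·0.109) / 13.84 = 1.11 mg/L.
Travel time t = 1.3e+04 m / 0.52 m/s = 2.5e+04 s = 0.2894 d.
C = 1.11·exp(−0.27·0.2894) = 1.11·0.9248 = 1.027 mg/L.

1.03 mg/L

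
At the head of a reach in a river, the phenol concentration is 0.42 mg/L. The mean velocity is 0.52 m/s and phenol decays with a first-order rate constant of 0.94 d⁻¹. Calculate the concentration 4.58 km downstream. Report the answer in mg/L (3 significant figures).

Travel time t = 4.58 km / 0.52 m/s = 4580/0.52 = 8808 s = 0.1019 d.
First-order decay: C = 0.42·exp(−0.94·0.1019) = 0.42·0.9086 = 0.3816 mg/L.

0.382 mg/L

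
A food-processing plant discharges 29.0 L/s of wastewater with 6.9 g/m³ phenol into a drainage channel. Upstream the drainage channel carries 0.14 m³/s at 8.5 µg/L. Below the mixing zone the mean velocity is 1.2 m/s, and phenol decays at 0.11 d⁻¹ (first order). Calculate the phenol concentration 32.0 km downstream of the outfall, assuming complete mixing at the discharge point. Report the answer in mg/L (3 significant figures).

29.0 L/s = 0.029 m³/s.
8.5 µg/L = 0.0085 mg/L.
After complete mixing, C₀ = (0.029·6.9 + 0.14·0.0085) / 0.169 = 1.191 mg/L.
Travel time t = 3.2e+04 m / 1.2 m/s = 2.667e+04 s = 0.3086 d.
C = 1.191·exp(−0.11·0.3086) = 1.191·0.9666 = 1.151 mg/L.

1.15 mg/L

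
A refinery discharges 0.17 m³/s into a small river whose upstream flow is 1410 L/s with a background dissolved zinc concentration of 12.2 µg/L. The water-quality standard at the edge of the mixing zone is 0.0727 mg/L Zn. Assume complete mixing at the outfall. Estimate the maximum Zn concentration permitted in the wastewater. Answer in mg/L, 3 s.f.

0.574 mg/L

1410 L/s = 1.41 m³/s.
12.2 µg/L = 0.0122 mg/L.
Mass balance: 0.0727·1.58 = 0.17·Cₑ + 1.41·0.0122.
Cₑ = (0.1149 − 0.0172) / 0.17 = 0.5745 mg/L.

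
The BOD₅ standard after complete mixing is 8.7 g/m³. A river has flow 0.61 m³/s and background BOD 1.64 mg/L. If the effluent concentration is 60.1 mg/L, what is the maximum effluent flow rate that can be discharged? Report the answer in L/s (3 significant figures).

Mass balance at complete mixing: C_std·(Q_w + Q_r) = Q_w·C_e + Q_r·C_b.
Rearranging, Q_w = Q_r·(C_std − C_b)/(C_e − C_std) = 0.61·(8.7 − 1.64) / (60.1 − 8.7) = 0.08379 m³/s.
= 83.79 L/s.

83.8 L/s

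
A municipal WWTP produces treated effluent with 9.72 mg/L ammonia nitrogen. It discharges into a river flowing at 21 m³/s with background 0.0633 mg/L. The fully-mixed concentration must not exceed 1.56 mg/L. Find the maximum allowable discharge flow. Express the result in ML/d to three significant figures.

Mass balance at complete mixing: C_std·(Q_w + Q_r) = Q_w·C_e + Q_r·C_b.
Rearranging, Q_w = Q_r·(C_std − C_b)/(C_e − C_std) = 21·(1.56 − 0.0633) / (9.72 − 1.56) = 3.852 m³/s.
= 332.8 ML/d.

333 ML/d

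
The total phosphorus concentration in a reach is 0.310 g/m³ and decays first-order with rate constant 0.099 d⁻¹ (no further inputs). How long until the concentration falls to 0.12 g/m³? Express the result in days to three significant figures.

9.59 d

t = ln(C₀/C)/k = ln(0.310/0.12)/0.099 = 0.9491/0.099 = 9.587 d.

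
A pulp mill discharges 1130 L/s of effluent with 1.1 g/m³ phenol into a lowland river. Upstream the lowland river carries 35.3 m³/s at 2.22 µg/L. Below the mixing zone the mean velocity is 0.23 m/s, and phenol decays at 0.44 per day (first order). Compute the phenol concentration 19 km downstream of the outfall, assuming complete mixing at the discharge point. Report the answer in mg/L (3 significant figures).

0.0238 mg/L

1130 L/s = 1.13 m³/s.
2.22 µg/L = 0.00222 mg/L.
After complete mixing, C₀ = (1.13·1.1 + 35.3·0.00222) / 36.43 = 0.03627 mg/L.
Travel time t = 1.9e+04 m / 0.23 m/s = 8.261e+04 s = 0.9561 d.
C = 0.03627·exp(−0.44·0.9561) = 0.03627·0.6566 = 0.02382 mg/L.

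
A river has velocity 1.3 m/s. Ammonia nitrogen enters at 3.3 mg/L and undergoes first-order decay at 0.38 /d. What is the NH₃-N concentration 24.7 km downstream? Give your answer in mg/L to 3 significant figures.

3.04 mg/L

Travel time t = 24.7 km / 1.3 m/s = 2.47e+04/1.3 = 1.9e+04 s = 0.2199 d.
First-order decay: C = 3.3·exp(−0.38·0.2199) = 3.3·0.9198 = 3.035 mg/L.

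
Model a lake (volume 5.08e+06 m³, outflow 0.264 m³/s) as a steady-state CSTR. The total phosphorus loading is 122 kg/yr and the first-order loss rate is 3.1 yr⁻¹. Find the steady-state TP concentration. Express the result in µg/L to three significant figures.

5.07 µg/L

Outflow Q = 0.264 m³/s × 3.156e+07 s/yr = 8.331e+06 m³/yr.
Steady-state CSTR mass balance: W = Q·C + k·V·C, so C = W/(Q + kV).
Q + kV = 8.331e+06 + 3.1·5.08e+06 = 2.408e+07 m³/yr.
C = 122/2.408e+07 = 5.067e-06 kg/m³ = 0.005067 mg/L = 5.067 µg/L.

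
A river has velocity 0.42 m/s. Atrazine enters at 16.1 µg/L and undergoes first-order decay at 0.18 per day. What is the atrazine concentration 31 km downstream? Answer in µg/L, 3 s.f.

Travel time t = 31 km / 0.42 m/s = 3.1e+04/0.42 = 7.381e+04 s = 0.8543 d.
First-order decay: C = 16.1·exp(−0.18·0.8543) = 16.1·0.8575 = 13.81 µg/L.

13.8 µg/L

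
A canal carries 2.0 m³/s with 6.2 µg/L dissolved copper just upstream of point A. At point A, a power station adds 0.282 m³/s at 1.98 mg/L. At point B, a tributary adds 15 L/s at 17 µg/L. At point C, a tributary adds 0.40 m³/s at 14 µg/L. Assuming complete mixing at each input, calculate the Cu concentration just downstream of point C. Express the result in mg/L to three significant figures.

0.214 mg/L

6.2 µg/L = 0.0062 mg/L.
After input A: C = (2·0.0062 + 0.282·1.98) / 2.282 = 0.2501 mg/L.
15 L/s = 0.015 m³/s.
17 µg/L = 0.017 mg/L.
After input B: C = (2.282·0.2501 + 0.015·0.017) / 2.297 = 0.2486 mg/L.
14 µg/L = 0.014 mg/L.
After input C: C = (2.297·0.2486 + 0.4·0.014) / 2.697 = 0.2138 mg/L.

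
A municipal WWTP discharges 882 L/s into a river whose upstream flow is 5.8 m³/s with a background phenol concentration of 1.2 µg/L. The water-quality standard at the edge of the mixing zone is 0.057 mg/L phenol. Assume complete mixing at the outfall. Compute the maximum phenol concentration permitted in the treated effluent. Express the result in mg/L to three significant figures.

0.424 mg/L

882 L/s = 0.882 m³/s.
1.2 µg/L = 0.0012 mg/L.
Mass balance: 0.057·6.682 = 0.882·Cₑ + 5.8·0.0012.
Cₑ = (0.3809 − 0.00696) / 0.882 = 0.4239 mg/L.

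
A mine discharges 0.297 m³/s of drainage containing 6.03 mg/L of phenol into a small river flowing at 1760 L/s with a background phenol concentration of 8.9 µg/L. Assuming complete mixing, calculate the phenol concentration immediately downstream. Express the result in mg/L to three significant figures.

0.878 mg/L

1760 L/s = 1.76 m³/s.
8.9 µg/L = 0.0089 mg/L.
Flow-weighted mixing gives C = (0.297·6.03 + 1.76·0.0089) / (0.297 + 1.76) = 1.807/2.057 = 0.8783 mg/L.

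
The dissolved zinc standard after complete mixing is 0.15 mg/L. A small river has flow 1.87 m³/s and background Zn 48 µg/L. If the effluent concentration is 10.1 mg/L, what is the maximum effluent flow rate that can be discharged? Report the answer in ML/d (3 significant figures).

1.66 ML/d

48 µg/L = 0.048 mg/L.
Mass balance at complete mixing: C_std·(Q_w + Q_r) = Q_w·C_e + Q_r·C_b.
Rearranging, Q_w = Q_r·(C_std − C_b)/(C_e − C_std) = 1.87·(0.15 − 0.048) / (10.1 − 0.15) = 0.01917 m³/s.
= 1.656 ML/d.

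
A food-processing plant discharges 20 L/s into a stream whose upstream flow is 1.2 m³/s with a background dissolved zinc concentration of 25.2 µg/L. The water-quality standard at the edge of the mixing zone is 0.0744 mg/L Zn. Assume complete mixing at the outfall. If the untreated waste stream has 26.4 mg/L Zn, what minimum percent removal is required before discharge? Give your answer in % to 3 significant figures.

88.5 %

20 L/s = 0.02 m³/s.
25.2 µg/L = 0.0252 mg/L.
Mass balance: 0.0744·1.22 = 0.02·Cₑ + 1.2·0.0252.
Cₑ = (0.09077 − 0.03024) / 0.02 = 3.026 mg/L.
Required removal = 1 − 3.026/26.4 = 88.54 %.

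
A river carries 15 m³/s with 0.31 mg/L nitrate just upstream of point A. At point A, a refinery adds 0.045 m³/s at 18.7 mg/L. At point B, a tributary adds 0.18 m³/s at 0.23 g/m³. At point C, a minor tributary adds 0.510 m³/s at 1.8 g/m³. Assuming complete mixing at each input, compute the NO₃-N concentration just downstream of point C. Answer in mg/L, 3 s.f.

0.410 mg/L

After input A: C = (15·0.31 + 0.045·18.7) / 15.04 = 0.365 mg/L.
After input B: C = (15.04·0.365 + 0.18·0.23) / 15.22 = 0.3634 mg/L.
After input C: C = (15.22·0.3634 + 0.51·1.8) / 15.73 = 0.41 mg/L.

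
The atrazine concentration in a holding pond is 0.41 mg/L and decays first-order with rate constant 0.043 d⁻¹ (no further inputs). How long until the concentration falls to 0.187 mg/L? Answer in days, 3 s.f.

t = ln(C₀/C)/k = ln(0.41/0.187)/0.043 = 0.785/0.043 = 18.26 d.

18.3 d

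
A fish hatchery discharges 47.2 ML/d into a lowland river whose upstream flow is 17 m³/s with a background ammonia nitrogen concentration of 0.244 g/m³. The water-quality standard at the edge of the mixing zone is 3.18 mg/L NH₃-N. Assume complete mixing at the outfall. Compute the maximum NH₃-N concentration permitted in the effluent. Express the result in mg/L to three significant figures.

47.2 ML/d = 0.5463 m³/s.
Mass balance: 3.18·17.55 = 0.5463·Cₑ + 17·0.244.
Cₑ = (55.8 − 4.148) / 0.5463 = 94.54 mg/L.

94.5 mg/L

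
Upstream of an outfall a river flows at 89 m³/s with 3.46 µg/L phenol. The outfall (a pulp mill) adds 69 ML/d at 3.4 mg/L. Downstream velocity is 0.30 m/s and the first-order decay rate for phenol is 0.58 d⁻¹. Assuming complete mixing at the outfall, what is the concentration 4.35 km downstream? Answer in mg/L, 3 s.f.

0.0305 mg/L

69 ML/d = 0.7986 m³/s.
3.46 µg/L = 0.00346 mg/L.
After complete mixing, C₀ = (0.7986·3.4 + 89·0.00346) / 89.8 = 0.03367 mg/L.
Travel time t = 4350 m / 0.30 m/s = 1.45e+04 s = 0.1678 d.
C = 0.03367·exp(−0.58·0.1678) = 0.03367·0.9072 = 0.03054 mg/L.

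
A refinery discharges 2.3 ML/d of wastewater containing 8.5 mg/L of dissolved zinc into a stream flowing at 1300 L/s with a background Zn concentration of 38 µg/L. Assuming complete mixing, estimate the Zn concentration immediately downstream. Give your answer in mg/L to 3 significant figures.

2.3 ML/d = 0.02662 m³/s.
1300 L/s = 1.3 m³/s.
38 µg/L = 0.038 mg/L.
Flow-weighted mixing gives C = (0.02662·8.5 + 1.3·0.038) / (0.02662 + 1.3) = 0.2757/1.327 = 0.2078 mg/L.

0.208 mg/L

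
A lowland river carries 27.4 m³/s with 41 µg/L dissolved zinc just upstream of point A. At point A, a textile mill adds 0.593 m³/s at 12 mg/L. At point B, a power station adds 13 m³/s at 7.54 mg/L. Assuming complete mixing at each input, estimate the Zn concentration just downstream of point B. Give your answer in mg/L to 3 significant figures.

2.59 mg/L

41 µg/L = 0.041 mg/L.
After input A: C = (27.4·0.041 + 0.593·12) / 27.99 = 0.2943 mg/L.
After input B: C = (27.99·0.2943 + 13·7.54) / 40.99 = 2.592 mg/L.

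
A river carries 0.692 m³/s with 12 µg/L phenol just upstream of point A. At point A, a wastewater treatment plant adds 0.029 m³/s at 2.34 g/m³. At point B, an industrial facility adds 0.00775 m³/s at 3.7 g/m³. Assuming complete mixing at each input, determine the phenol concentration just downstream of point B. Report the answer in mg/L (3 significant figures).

0.144 mg/L

12 µg/L = 0.012 mg/L.
After input A: C = (0.692·0.012 + 0.029·2.34) / 0.721 = 0.1056 mg/L.
After input B: C = (0.721·0.1056 + 0.00775·3.7) / 0.7288 = 0.1439 mg/L.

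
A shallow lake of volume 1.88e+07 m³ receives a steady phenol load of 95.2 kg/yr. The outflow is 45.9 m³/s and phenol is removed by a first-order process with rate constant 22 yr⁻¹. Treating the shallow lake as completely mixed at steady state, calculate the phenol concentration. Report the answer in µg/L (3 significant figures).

Outflow Q = 45.9 m³/s × 3.156e+07 s/yr = 1.448e+09 m³/yr.
Steady-state CSTR mass balance: W = Q·C + k·V·C, so C = W/(Q + kV).
Q + kV = 1.448e+09 + 22·1.88e+07 = 1.862e+09 m³/yr.
C = 95.2/1.862e+09 = 5.113e-08 kg/m³ = 5.113e-05 mg/L = 0.05113 µg/L.

0.0511 µg/L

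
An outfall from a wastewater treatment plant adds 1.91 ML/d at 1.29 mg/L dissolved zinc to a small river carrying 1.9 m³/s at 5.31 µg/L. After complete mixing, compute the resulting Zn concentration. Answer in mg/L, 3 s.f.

0.0201 mg/L

1.91 ML/d = 0.02211 m³/s.
5.31 µg/L = 0.00531 mg/L.
Conservation of mass across the mixing zone: C = (0.02211·1.29 + 1.9·0.00531) / (0.02211 + 1.9) = 0.03861/1.922 = 0.02009 mg/L.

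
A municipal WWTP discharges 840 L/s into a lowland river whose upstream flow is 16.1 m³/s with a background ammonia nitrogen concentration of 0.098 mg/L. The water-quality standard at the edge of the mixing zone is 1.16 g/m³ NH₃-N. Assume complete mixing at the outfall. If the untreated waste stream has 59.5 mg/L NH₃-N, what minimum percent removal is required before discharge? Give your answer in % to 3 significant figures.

840 L/s = 0.84 m³/s.
Mass balance: 1.16·16.94 = 0.84·Cₑ + 16.1·0.098.
Cₑ = (19.65 − 1.578) / 0.84 = 21.52 mg/L.
Required removal = 1 − 21.52/59.5 = 63.84 %.

63.8 %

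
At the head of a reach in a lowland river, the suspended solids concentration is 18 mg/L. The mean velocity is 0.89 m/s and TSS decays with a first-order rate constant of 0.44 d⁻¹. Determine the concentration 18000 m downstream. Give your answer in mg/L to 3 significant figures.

Travel time t = 18000 m / 0.89 m/s = 1.8e+04/0.89 = 2.022e+04 s = 0.2341 d.
First-order decay: C = 18·exp(−0.44·0.2341) = 18·0.9021 = 16.24 mg/L.

16.2 mg/L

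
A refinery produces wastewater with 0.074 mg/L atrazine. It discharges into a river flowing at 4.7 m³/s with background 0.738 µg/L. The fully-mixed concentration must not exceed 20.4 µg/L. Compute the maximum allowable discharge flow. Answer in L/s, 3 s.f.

0.738 µg/L = 0.000738 mg/L.
20.4 µg/L = 0.0204 mg/L.
Mass balance at complete mixing: C_std·(Q_w + Q_r) = Q_w·C_e + Q_r·C_b.
Rearranging, Q_w = Q_r·(C_std − C_b)/(C_e − C_std) = 4.7·(0.0204 − 0.000738) / (0.074 − 0.0204) = 1.724 m³/s.
= 1724 L/s.

1720 L/s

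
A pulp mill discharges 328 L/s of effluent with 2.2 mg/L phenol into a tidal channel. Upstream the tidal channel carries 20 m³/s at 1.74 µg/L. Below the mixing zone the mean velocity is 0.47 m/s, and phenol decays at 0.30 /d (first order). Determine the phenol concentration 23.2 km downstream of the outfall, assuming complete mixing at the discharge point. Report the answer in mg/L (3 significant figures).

0.0313 mg/L

328 L/s = 0.328 m³/s.
1.74 µg/L = 0.00174 mg/L.
After complete mixing, C₀ = (0.328·2.2 + 20·0.00174) / 20.33 = 0.03721 mg/L.
Travel time t = 2.32e+04 m / 0.47 m/s = 4.936e+04 s = 0.5713 d.
C = 0.03721·exp(−0.30·0.5713) = 0.03721·0.8425 = 0.03135 mg/L.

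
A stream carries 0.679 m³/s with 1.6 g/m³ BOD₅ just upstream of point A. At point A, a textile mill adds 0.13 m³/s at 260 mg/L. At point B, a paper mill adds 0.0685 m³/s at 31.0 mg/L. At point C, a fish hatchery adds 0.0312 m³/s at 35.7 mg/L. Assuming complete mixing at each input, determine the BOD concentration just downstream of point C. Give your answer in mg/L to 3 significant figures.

After input A: C = (0.679·1.6 + 0.13·260) / 0.809 = 43.12 mg/L.
After input B: C = (0.809·43.12 + 0.0685·31) / 0.8775 = 42.18 mg/L.
After input C: C = (0.8775·42.18 + 0.0312·35.7) / 0.9087 = 41.95 mg/L.

42.0 mg/L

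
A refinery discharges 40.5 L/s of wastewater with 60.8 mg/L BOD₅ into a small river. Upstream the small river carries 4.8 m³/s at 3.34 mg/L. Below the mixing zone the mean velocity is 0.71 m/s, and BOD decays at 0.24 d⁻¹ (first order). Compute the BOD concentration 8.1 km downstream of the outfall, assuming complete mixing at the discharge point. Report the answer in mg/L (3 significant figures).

40.5 L/s = 0.0405 m³/s.
After complete mixing, C₀ = (0.0405·60.8 + 4.8·3.34) / 4.84 = 3.821 mg/L.
Travel time t = 8100 m / 0.71 m/s = 1.141e+04 s = 0.132 d.
C = 3.821·exp(−0.24·0.132) = 3.821·0.9688 = 3.702 mg/L.

3.70 mg/L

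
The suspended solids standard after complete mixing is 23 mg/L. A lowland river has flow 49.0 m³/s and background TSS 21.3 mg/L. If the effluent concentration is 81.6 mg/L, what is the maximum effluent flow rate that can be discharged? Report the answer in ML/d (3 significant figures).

Mass balance at complete mixing: C_std·(Q_w + Q_r) = Q_w·C_e + Q_r·C_b.
Rearranging, Q_w = Q_r·(C_std − C_b)/(C_e − C_std) = 49.0·(23 − 21.3) / (81.6 − 23) = 1.422 m³/s.
= 122.8 ML/d.

123 ML/d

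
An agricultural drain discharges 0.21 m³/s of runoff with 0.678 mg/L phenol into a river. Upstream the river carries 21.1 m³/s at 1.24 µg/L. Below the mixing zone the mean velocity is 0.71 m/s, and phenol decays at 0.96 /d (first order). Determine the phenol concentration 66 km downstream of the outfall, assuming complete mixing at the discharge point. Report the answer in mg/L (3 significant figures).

1.24 µg/L = 0.00124 mg/L.
After complete mixing, C₀ = (0.21·0.678 + 21.1·0.00124) / 21.31 = 0.007909 mg/L.
Travel time t = 6.6e+04 m / 0.71 m/s = 9.296e+04 s = 1.076 d.
C = 0.007909·exp(−0.96·1.076) = 0.007909·0.356 = 0.002816 mg/L.

0.00282 mg/L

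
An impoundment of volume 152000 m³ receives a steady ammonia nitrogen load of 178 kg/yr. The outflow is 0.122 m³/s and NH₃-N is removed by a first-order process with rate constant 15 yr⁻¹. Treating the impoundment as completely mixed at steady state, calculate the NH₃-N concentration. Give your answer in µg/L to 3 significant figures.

29.0 µg/L

Outflow Q = 0.122 m³/s × 3.156e+07 s/yr = 3.85e+06 m³/yr.
Steady-state CSTR mass balance: W = Q·C + k·V·C, so C = W/(Q + kV).
Q + kV = 3.85e+06 + 15·152000 = 6.13e+06 m³/yr.
C = 178/6.13e+06 = 2.904e-05 kg/m³ = 0.02904 mg/L = 29.04 µg/L.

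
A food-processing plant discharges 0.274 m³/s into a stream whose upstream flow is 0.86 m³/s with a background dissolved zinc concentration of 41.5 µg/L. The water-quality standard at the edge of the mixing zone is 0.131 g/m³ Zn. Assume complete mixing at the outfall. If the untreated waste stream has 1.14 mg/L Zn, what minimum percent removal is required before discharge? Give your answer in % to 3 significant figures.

63.9 %

41.5 µg/L = 0.0415 mg/L.
Mass balance: 0.131·1.134 = 0.274·Cₑ + 0.86·0.0415.
Cₑ = (0.1486 − 0.03569) / 0.274 = 0.4119 mg/L.
Required removal = 1 − 0.4119/1.14 = 63.87 %.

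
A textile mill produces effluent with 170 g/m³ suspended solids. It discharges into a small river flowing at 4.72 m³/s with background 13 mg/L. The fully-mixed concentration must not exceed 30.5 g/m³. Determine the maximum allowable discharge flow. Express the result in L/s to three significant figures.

592 L/s

Mass balance at complete mixing: C_std·(Q_w + Q_r) = Q_w·C_e + Q_r·C_b.
Rearranging, Q_w = Q_r·(C_std − C_b)/(C_e − C_std) = 4.72·(30.5 − 13) / (170 − 30.5) = 0.5921 m³/s.
= 592.1 L/s.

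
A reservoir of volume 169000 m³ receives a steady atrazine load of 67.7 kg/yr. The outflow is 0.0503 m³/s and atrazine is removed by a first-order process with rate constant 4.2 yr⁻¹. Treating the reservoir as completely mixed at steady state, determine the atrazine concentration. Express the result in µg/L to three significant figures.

Outflow Q = 0.0503 m³/s × 3.156e+07 s/yr = 1.587e+06 m³/yr.
Steady-state CSTR mass balance: W = Q·C + k·V·C, so C = W/(Q + kV).
Q + kV = 1.587e+06 + 4.2·169000 = 2.297e+06 m³/yr.
C = 67.7/2.297e+06 = 2.947e-05 kg/m³ = 0.02947 mg/L = 29.47 µg/L.

29.5 µg/L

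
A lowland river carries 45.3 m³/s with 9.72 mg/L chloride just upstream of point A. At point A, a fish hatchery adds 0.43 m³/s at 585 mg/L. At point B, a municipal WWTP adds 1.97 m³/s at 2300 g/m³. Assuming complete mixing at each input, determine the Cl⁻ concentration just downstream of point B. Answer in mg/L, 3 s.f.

After input A: C = (45.3·9.72 + 0.43·585) / 45.73 = 15.13 mg/L.
After input B: C = (45.73·15.13 + 1.97·2300) / 47.7 = 109.5 mg/L.

109 mg/L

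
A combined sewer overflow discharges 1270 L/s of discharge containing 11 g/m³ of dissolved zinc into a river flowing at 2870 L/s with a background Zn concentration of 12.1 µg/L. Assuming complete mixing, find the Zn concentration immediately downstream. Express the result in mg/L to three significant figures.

3.38 mg/L

1270 L/s = 1.27 m³/s.
2870 L/s = 2.87 m³/s.
12.1 µg/L = 0.0121 mg/L.
Flow-weighted mixing gives C = (1.27·11 + 2.87·0.0121) / (1.27 + 2.87) = 14/4.14 = 3.383 mg/L.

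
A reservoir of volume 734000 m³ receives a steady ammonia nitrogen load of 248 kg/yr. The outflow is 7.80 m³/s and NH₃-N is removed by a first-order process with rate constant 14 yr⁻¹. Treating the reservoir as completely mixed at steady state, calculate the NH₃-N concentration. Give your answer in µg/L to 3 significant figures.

Outflow Q = 7.80 m³/s × 3.156e+07 s/yr = 2.461e+08 m³/yr.
Steady-state CSTR mass balance: W = Q·C + k·V·C, so C = W/(Q + kV).
Q + kV = 2.461e+08 + 14·734000 = 2.564e+08 m³/yr.
C = 248/2.564e+08 = 9.671e-07 kg/m³ = 0.0009671 mg/L = 0.9671 µg/L.

0.967 µg/L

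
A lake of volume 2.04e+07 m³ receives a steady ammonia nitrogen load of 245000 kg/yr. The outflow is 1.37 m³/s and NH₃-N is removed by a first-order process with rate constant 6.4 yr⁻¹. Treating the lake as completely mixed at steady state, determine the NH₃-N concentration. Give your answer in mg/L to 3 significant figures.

Outflow Q = 1.37 m³/s × 3.156e+07 s/yr = 4.323e+07 m³/yr.
Steady-state CSTR mass balance: W = Q·C + k·V·C, so C = W/(Q + kV).
Q + kV = 4.323e+07 + 6.4·2.04e+07 = 1.738e+08 m³/yr.
C = 245000/1.738e+08 = 0.00141 kg/m³ = 1.41 mg/L.

1.41 mg/L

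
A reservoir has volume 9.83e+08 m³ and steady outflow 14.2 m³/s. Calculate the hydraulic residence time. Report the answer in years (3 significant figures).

Q = 14.2 m³/s × 3.156e+07 s/yr = 4.481e+08 m³/yr.
Hydraulic residence time τ = V/Q = 9.83e+08/4.481e+08 = 2.194 yr.

2.19 yr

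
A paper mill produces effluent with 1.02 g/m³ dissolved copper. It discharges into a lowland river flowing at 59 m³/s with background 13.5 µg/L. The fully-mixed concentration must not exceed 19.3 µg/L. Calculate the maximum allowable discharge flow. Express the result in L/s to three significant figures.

13.5 µg/L = 0.0135 mg/L.
19.3 µg/L = 0.0193 mg/L.
Mass balance at complete mixing: C_std·(Q_w + Q_r) = Q_w·C_e + Q_r·C_b.
Rearranging, Q_w = Q_r·(C_std − C_b)/(C_e − C_std) = 59·(0.0193 − 0.0135) / (1.02 − 0.0193) = 0.342 m³/s.
= 342 L/s.

342 L/s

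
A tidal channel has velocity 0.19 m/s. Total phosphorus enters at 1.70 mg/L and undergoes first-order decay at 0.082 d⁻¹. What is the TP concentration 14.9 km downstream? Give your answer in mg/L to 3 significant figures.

1.58 mg/L

Travel time t = 14.9 km / 0.19 m/s = 1.49e+04/0.19 = 7.842e+04 s = 0.9077 d.
First-order decay: C = 1.70·exp(−0.082·0.9077) = 1.70·0.9283 = 1.578 mg/L.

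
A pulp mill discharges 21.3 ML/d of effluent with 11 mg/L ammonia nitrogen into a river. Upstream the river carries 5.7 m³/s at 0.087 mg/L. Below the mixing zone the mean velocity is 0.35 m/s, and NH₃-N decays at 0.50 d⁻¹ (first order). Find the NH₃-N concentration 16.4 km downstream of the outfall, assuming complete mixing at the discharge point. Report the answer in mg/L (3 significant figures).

21.3 ML/d = 0.2465 m³/s.
After complete mixing, C₀ = (0.2465·11 + 5.7·0.087) / 5.947 = 0.5394 mg/L.
Travel time t = 1.64e+04 m / 0.35 m/s = 4.686e+04 s = 0.5423 d.
C = 0.5394·exp(−0.50·0.5423) = 0.5394·0.7625 = 0.4113 mg/L.

0.411 mg/L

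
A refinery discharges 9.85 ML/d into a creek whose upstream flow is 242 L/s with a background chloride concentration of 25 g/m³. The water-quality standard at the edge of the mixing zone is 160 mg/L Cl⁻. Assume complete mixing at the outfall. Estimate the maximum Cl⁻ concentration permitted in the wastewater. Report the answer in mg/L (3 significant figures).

9.85 ML/d = 0.114 m³/s.
242 L/s = 0.242 m³/s.
Mass balance: 160·0.356 = 0.114·Cₑ + 0.242·25.
Cₑ = (56.96 − 6.05) / 0.114 = 446.6 mg/L.

447 mg/L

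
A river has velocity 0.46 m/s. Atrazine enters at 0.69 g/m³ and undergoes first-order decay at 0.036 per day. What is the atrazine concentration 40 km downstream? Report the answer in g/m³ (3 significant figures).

0.665 g/m³

Travel time t = 40 km / 0.46 m/s = 4e+04/0.46 = 8.696e+04 s = 1.006 d.
First-order decay: C = 0.69·exp(−0.036·1.006) = 0.69·0.9644 = 0.6654 g/m³.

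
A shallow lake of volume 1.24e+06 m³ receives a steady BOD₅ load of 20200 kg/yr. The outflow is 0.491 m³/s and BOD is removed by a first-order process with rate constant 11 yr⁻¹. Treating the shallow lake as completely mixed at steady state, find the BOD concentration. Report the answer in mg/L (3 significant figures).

Outflow Q = 0.491 m³/s × 3.156e+07 s/yr = 1.549e+07 m³/yr.
Steady-state CSTR mass balance: W = Q·C + k·V·C, so C = W/(Q + kV).
Q + kV = 1.549e+07 + 11·1.24e+06 = 2.913e+07 m³/yr.
C = 20200/2.913e+07 = 0.0006933 kg/m³ = 0.6933 mg/L.

0.693 mg/L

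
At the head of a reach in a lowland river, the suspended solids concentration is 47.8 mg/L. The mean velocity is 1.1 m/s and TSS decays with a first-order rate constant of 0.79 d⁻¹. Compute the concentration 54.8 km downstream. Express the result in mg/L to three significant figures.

Travel time t = 54.8 km / 1.1 m/s = 5.48e+04/1.1 = 4.982e+04 s = 0.5766 d.
First-order decay: C = 47.8·exp(−0.79·0.5766) = 47.8·0.6341 = 30.31 mg/L.

30.3 mg/L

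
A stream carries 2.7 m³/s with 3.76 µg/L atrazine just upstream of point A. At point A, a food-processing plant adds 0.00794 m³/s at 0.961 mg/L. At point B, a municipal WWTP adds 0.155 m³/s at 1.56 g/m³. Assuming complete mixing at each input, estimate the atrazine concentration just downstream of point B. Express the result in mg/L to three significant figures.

0.0907 mg/L

3.76 µg/L = 0.00376 mg/L.
After input A: C = (2.7·0.00376 + 0.00794·0.961) / 2.708 = 0.006567 mg/L.
After input B: C = (2.708·0.006567 + 0.155·1.56) / 2.863 = 0.09067 mg/L.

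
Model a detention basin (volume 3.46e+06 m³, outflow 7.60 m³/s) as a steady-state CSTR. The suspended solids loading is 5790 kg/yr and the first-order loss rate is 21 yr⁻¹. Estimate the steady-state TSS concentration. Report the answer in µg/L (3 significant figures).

18.5 µg/L

Outflow Q = 7.60 m³/s × 3.156e+07 s/yr = 2.398e+08 m³/yr.
Steady-state CSTR mass balance: W = Q·C + k·V·C, so C = W/(Q + kV).
Q + kV = 2.398e+08 + 21·3.46e+06 = 3.125e+08 m³/yr.
C = 5790/3.125e+08 = 1.853e-05 kg/m³ = 0.01853 mg/L = 18.53 µg/L.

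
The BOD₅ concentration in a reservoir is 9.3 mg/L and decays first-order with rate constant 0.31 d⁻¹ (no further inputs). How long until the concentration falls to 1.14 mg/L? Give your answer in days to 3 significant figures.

t = ln(C₀/C)/k = ln(9.3/1.14)/0.31 = 2.099/0.31 = 6.771 d.

6.77 d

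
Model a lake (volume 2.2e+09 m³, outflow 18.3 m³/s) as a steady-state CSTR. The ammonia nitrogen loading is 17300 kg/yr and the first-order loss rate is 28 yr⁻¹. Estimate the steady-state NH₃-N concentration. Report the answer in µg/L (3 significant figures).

0.278 µg/L

Outflow Q = 18.3 m³/s × 3.156e+07 s/yr = 5.775e+08 m³/yr.
Steady-state CSTR mass balance: W = Q·C + k·V·C, so C = W/(Q + kV).
Q + kV = 5.775e+08 + 28·2.2e+09 = 6.218e+10 m³/yr.
C = 17300/6.218e+10 = 2.782e-07 kg/m³ = 0.0002782 mg/L = 0.2782 µg/L.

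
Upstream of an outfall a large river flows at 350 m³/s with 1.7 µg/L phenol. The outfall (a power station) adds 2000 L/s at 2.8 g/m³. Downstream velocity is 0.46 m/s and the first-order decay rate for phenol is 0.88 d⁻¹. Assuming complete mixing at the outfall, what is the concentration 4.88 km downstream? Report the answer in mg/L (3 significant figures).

0.0158 mg/L

2000 L/s = 2 m³/s.
1.7 µg/L = 0.0017 mg/L.
After complete mixing, C₀ = (2·2.8 + 350·0.0017) / 352 = 0.0176 mg/L.
Travel time t = 4880 m / 0.46 m/s = 1.061e+04 s = 0.1228 d.
C = 0.0176·exp(−0.88·0.1228) = 0.0176·0.8976 = 0.0158 mg/L.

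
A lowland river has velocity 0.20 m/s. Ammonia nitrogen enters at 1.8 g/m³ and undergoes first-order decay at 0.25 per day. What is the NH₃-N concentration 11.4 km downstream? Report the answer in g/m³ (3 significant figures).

1.53 g/m³

Travel time t = 11.4 km / 0.20 m/s = 1.14e+04/0.20 = 5.7e+04 s = 0.6597 d.
First-order decay: C = 1.8·exp(−0.25·0.6597) = 1.8·0.848 = 1.526 g/m³.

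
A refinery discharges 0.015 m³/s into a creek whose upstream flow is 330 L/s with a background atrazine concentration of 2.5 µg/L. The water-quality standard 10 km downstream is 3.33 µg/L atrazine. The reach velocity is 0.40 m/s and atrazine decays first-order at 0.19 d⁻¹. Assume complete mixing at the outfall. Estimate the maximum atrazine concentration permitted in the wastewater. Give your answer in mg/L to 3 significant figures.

0.0259 mg/L

330 L/s = 0.33 m³/s.
2.5 µg/L = 0.0025 mg/L.
3.33 µg/L = 0.00333 mg/L.
Travel time to the compliance point: t = 1e+04/0.40 = 2.5e+04 s = 0.2894 d; decay factor exp(−0.19·0.2894) = 0.9465.
So the concentration just after mixing may be at most 0.00333/0.9465 = 0.003518 mg/L.
Mass balance: 0.003518·0.345 = 0.015·Cₑ + 0.33·0.0025.
Cₑ = (0.001214 − 0.000825) / 0.015 = 0.02592 mg/L.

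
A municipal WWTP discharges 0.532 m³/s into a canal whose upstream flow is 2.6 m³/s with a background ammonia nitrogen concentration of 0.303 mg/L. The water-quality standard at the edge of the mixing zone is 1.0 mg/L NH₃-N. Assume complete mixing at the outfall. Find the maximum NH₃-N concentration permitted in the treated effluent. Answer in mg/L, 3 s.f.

Mass balance: 1·3.132 = 0.532·Cₑ + 2.6·0.303.
Cₑ = (3.132 − 0.7878) / 0.532 = 4.406 mg/L.

4.41 mg/L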